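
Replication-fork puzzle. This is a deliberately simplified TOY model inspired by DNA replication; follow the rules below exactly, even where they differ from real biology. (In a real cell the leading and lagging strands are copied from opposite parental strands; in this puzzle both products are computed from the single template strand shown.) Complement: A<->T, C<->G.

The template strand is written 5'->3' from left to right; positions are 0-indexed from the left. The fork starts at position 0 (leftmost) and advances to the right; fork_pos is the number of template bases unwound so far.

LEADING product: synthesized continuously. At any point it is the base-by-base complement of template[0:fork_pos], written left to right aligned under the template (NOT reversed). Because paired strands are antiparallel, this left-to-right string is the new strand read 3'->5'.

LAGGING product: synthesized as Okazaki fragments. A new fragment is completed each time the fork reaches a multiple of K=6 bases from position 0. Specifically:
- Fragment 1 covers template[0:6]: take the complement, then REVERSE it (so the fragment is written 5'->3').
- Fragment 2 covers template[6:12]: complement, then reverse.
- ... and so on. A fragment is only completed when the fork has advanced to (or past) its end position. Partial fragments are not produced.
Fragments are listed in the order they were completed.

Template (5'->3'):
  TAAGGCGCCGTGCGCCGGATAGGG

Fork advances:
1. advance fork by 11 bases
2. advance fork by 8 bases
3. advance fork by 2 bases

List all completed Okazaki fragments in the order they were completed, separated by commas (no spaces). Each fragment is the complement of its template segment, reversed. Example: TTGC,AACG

Step 1: advance 11 -> fork_pos = 0 + 11 = 11. Reached multiple(s) of 6: 6 -> fragment 1 completed (1 total).
Step 2: advance 8 -> fork_pos = 11 + 8 = 19. Reached multiple(s) of 6: 12, 18 -> fragments 2-3 completed (3 total).
Step 3: advance 2 -> fork_pos = 19 + 2 = 21. Next multiple of 6 is 24 (not reached); still 3 fragment(s).
Final fork_pos = 21, so 3 fragment(s) are complete. Build each: template segment -> complement -> reverse.
Fragment 1: template[0:6] = TAAGGC -> complement ATTCCG -> reversed GCCTTA
Fragment 2: template[6:12] = GCCGTG -> complement CGGCAC -> reversed CACGGC
Fragment 3: template[12:18] = CGCCGG -> complement GCGGCC -> reversed CCGGCG

Answer: GCCTTA,CACGGC,CCGGCG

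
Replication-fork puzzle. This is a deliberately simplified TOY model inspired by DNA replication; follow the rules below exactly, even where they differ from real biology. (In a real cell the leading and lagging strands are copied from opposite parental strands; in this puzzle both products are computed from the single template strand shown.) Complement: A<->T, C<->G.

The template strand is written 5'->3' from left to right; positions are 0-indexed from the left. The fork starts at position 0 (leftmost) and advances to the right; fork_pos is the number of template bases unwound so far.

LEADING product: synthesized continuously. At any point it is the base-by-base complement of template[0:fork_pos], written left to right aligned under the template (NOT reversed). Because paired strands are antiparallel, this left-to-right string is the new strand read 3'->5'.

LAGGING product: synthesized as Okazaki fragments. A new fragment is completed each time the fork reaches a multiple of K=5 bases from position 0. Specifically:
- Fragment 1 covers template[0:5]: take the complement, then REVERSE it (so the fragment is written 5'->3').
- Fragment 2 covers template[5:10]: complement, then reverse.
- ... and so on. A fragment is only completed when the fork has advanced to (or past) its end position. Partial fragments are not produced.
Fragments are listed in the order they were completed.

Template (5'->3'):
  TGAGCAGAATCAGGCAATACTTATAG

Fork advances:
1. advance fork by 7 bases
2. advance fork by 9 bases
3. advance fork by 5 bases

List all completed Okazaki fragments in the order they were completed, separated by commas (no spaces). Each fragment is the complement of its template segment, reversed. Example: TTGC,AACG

Step 1: advance 7 -> fork_pos = 0 + 7 = 7. Reached multiple(s) of 5: 5 -> fragment 1 completed (1 total).
Step 2: advance 9 -> fork_pos = 7 + 9 = 16. Reached multiple(s) of 5: 10, 15 -> fragments 2-3 completed (3 total).
Step 3: advance 5 -> fork_pos = 16 + 5 = 21. Reached multiple(s) of 5: 20 -> fragment 4 completed (4 total).
Final fork_pos = 21, so 4 fragment(s) are complete. Build each: template segment -> complement -> reverse.
Fragment 1: template[0:5] = TGAGC -> complement ACTCG -> reversed GCTCA
Fragment 2: template[5:10] = AGAAT -> complement TCTTA -> reversed ATTCT
Fragment 3: template[10:15] = CAGGC -> complement GTCCG -> reversed GCCTG
Fragment 4: template[15:20] = AATAC -> complement TTATG -> reversed GTATT

Answer: GCTCA,ATTCT,GCCTG,GTATT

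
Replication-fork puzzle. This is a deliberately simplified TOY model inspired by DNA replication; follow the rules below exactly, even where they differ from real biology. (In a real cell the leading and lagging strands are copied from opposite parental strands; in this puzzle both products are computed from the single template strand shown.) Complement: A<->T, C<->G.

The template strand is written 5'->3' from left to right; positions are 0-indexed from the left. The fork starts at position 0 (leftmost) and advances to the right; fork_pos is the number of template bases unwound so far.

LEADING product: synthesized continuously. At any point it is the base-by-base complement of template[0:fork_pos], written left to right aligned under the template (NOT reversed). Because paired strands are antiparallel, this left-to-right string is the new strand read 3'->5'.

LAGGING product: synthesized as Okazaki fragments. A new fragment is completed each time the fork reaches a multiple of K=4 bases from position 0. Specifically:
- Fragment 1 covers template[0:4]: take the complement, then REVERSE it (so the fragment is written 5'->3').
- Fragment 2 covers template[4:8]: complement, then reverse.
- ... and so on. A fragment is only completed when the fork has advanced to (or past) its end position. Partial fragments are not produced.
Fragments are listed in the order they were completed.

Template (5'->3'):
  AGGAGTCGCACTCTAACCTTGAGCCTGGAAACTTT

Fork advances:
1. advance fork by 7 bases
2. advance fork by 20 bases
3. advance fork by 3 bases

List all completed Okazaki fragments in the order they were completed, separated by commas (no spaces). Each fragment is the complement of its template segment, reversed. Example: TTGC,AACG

Answer: TCCT,CGAC,AGTG,TTAG,AAGG,GCTC,CCAG

Derivation:
Step 1: advance 7 -> fork_pos = 0 + 7 = 7. Reached multiple(s) of 4: 4 -> fragment 1 completed (1 total).
Step 2: advance 20 -> fork_pos = 7 + 20 = 27. Reached multiple(s) of 4: 8, 12, 16, 20, 24 -> fragments 2-6 completed (6 total).
Step 3: advance 3 -> fork_pos = 27 + 3 = 30. Reached multiple(s) of 4: 28 -> fragment 7 completed (7 total).
Final fork_pos = 30, so 7 fragment(s) are complete. Build each: template segment -> complement -> reverse.
Fragment 1: template[0:4] = AGGA -> complement TCCT -> reversed TCCT
Fragment 2: template[4:8] = GTCG -> complement CAGC -> reversed CGAC
Fragment 3: template[8:12] = CACT -> complement GTGA -> reversed AGTG
Fragment 4: template[12:16] = CTAA -> complement GATT -> reversed TTAG
Fragment 5: template[16:20] = CCTT -> complement GGAA -> reversed AAGG
Fragment 6: template[20:24] = GAGC -> complement CTCG -> reversed GCTC
Fragment 7: template[24:28] = CTGG -> complement GACC -> reversed CCAG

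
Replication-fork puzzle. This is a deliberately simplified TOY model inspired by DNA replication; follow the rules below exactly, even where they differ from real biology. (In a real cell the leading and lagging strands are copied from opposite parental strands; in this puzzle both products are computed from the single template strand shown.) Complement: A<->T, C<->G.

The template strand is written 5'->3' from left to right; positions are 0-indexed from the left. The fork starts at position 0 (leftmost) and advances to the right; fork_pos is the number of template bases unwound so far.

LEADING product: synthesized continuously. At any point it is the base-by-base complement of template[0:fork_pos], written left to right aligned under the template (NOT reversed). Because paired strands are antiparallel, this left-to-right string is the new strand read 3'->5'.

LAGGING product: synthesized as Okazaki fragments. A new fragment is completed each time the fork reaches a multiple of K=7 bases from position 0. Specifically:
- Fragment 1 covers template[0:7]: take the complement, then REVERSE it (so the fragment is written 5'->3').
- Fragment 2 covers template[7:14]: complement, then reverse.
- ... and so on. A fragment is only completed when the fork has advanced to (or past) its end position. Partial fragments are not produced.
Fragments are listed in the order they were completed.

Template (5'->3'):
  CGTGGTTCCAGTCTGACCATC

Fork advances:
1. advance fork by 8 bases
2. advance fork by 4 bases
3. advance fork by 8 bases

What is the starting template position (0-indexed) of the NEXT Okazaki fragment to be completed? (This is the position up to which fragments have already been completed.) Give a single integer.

Step 1: advance 8 -> fork_pos = 0 + 8 = 8. Reached multiple(s) of 7: 7 -> fragment 1 completed (1 total).
Step 2: advance 4 -> fork_pos = 8 + 4 = 12. Next multiple of 7 is 14 (not reached); still 1 fragment(s).
Step 3: advance 8 -> fork_pos = 12 + 8 = 20. Reached multiple(s) of 7: 14 -> fragment 2 completed (2 total).
2 fragment(s) completed, covering template[0:14] (2 x 7 = 14). The next fragment, fragment 3, covers template[14:21], so it starts at position 14.

Answer: 14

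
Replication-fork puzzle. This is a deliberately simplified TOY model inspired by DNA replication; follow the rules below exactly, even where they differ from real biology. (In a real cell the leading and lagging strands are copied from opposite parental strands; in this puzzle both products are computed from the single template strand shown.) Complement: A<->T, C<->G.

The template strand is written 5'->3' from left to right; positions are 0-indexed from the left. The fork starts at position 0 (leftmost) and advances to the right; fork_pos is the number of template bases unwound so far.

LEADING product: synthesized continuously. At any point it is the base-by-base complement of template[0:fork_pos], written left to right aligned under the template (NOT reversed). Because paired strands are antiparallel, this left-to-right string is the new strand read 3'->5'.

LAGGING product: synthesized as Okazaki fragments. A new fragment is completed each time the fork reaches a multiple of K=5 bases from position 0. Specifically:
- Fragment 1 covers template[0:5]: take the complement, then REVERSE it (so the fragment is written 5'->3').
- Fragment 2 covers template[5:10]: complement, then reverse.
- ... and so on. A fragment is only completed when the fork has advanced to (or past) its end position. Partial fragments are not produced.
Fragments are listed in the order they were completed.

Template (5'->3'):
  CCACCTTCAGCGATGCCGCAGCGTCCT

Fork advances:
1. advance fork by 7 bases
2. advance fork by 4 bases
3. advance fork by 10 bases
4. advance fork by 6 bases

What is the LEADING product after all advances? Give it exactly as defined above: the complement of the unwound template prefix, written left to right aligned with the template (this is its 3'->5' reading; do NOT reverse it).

Step 1: advance 7 -> fork_pos = 0 + 7 = 7.
Step 2: advance 4 -> fork_pos = 7 + 4 = 11.
Step 3: advance 10 -> fork_pos = 11 + 10 = 21.
Step 4: advance 6 -> fork_pos = 21 + 6 = 27.
Unwound prefix: template[0:27] = CCACCTTCAGCGATGCCGCAGCGTCCT
Complement it base by base (A<->T, C<->G), keeping left-to-right order:
  [0:5] CCACC -> GGTGG
  [5:10] TTCAG -> AAGTC
  [10:15] CGATG -> GCTAC
  [15:20] CCGCA -> GGCGT
  [20:25] GCGTC -> CGCAG
  [25:27] CT -> GA
Concatenate: GGTGGAAGTCGCTACGGCGTCGCAGGA (length 27; written aligned with the template, i.e. 3'->5').

Answer: GGTGGAAGTCGCTACGGCGTCGCAGGA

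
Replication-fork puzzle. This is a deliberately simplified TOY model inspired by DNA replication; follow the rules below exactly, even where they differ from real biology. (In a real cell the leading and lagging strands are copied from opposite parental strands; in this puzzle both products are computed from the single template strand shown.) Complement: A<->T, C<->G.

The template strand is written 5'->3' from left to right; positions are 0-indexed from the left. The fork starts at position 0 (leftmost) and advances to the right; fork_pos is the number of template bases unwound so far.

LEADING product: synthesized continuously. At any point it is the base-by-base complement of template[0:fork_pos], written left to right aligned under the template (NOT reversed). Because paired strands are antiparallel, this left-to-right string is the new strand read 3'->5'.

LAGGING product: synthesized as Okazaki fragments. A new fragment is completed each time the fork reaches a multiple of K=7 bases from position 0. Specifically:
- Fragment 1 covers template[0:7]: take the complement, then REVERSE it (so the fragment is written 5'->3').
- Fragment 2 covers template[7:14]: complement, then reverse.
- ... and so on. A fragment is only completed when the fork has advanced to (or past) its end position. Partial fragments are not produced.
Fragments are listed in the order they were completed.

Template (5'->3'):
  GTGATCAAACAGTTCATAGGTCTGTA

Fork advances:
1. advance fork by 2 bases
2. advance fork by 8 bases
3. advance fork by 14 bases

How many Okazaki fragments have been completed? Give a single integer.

Step 1: advance 2 -> fork_pos = 0 + 2 = 2. Next multiple of 7 is 7 (not reached); still 0 fragment(s).
Step 2: advance 8 -> fork_pos = 2 + 8 = 10. Reached multiple(s) of 7: 7 -> fragment 1 completed (1 total).
Step 3: advance 14 -> fork_pos = 10 + 14 = 24. Reached multiple(s) of 7: 14, 21 -> fragments 2-3 completed (3 total).
Check: final fork_pos = 24; the multiples of 7 that are <= 24 are 7..21 -> 24 // 7 = 3 completed fragment(s).

Answer: 3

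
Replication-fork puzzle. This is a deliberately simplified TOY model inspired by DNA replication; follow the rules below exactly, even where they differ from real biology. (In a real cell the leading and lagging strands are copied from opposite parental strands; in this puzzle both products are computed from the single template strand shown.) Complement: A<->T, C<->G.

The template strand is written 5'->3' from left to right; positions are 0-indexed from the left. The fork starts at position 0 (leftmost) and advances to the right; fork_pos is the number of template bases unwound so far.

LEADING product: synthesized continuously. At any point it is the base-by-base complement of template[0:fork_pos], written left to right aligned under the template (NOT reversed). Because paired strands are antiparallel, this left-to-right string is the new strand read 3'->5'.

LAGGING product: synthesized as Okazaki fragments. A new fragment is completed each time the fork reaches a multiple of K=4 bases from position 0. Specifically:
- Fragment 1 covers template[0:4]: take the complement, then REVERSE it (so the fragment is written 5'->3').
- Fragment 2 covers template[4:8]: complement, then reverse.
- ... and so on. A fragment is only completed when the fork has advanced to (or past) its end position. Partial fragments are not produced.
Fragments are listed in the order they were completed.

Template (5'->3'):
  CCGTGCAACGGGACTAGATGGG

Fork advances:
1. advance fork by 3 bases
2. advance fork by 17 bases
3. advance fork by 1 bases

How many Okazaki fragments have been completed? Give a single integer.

Answer: 5

Derivation:
Step 1: advance 3 -> fork_pos = 0 + 3 = 3. Next multiple of 4 is 4 (not reached); still 0 fragment(s).
Step 2: advance 17 -> fork_pos = 3 + 17 = 20. Reached multiple(s) of 4: 4, 8, 12, 16, 20 -> fragments 1-5 completed (5 total).
Step 3: advance 1 -> fork_pos = 20 + 1 = 21. Next multiple of 4 is 24 (not reached); still 5 fragment(s).
Check: final fork_pos = 21; the multiples of 4 that are <= 21 are 4..20 -> 21 // 4 = 5 completed fragment(s).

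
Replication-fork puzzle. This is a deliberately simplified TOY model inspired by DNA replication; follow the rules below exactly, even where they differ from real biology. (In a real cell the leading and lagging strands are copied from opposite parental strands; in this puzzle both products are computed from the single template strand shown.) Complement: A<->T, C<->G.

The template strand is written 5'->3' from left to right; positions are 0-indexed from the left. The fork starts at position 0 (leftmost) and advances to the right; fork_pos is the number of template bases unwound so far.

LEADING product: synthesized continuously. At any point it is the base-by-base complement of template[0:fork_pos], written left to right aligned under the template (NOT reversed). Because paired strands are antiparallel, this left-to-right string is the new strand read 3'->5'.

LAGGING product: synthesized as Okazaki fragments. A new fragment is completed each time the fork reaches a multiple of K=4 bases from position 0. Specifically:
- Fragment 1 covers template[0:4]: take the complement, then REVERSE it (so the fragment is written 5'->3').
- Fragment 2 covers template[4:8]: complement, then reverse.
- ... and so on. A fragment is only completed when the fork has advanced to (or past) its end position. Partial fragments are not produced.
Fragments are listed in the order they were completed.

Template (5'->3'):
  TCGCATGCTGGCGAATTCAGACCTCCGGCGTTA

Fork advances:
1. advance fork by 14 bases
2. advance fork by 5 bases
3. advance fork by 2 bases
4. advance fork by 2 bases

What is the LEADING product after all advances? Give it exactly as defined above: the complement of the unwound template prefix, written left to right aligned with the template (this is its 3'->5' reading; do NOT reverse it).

Answer: AGCGTACGACCGCTTAAGTCTGG

Derivation:
Step 1: advance 14 -> fork_pos = 0 + 14 = 14.
Step 2: advance 5 -> fork_pos = 14 + 5 = 19.
Step 3: advance 2 -> fork_pos = 19 + 2 = 21.
Step 4: advance 2 -> fork_pos = 21 + 2 = 23.
Unwound prefix: template[0:23] = TCGCATGCTGGCGAATTCAGACC
Complement it base by base (A<->T, C<->G), keeping left-to-right order:
  [0:5] TCGCA -> AGCGT
  [5:10] TGCTG -> ACGAC
  [10:15] GCGAA -> CGCTT
  [15:20] TTCAG -> AAGTC
  [20:23] ACC -> TGG
Concatenate: AGCGTACGACCGCTTAAGTCTGG (length 23; written aligned with the template, i.e. 3'->5').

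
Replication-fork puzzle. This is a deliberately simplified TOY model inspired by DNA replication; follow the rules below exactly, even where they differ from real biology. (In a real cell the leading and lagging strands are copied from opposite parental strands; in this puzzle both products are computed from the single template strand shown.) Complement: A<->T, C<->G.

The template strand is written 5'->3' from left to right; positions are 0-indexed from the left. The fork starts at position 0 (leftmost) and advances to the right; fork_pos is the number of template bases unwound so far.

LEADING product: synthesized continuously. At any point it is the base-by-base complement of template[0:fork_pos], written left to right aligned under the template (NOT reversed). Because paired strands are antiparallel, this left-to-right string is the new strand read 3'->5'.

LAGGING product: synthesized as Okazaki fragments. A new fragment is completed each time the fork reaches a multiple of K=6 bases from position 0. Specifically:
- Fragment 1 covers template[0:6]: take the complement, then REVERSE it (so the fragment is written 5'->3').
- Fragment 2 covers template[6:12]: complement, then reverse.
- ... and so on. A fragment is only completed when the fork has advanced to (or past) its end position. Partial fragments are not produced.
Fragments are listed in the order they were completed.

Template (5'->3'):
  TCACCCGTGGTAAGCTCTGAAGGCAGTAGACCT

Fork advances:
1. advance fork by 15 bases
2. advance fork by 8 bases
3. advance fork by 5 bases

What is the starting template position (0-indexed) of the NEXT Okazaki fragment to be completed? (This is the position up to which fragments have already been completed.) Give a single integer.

Answer: 24

Derivation:
Step 1: advance 15 -> fork_pos = 0 + 15 = 15. Reached multiple(s) of 6: 6, 12 -> fragments 1-2 completed (2 total).
Step 2: advance 8 -> fork_pos = 15 + 8 = 23. Reached multiple(s) of 6: 18 -> fragment 3 completed (3 total).
Step 3: advance 5 -> fork_pos = 23 + 5 = 28. Reached multiple(s) of 6: 24 -> fragment 4 completed (4 total).
4 fragment(s) completed, covering template[0:24] (4 x 6 = 24). The next fragment, fragment 5, covers template[24:30], so it starts at position 24.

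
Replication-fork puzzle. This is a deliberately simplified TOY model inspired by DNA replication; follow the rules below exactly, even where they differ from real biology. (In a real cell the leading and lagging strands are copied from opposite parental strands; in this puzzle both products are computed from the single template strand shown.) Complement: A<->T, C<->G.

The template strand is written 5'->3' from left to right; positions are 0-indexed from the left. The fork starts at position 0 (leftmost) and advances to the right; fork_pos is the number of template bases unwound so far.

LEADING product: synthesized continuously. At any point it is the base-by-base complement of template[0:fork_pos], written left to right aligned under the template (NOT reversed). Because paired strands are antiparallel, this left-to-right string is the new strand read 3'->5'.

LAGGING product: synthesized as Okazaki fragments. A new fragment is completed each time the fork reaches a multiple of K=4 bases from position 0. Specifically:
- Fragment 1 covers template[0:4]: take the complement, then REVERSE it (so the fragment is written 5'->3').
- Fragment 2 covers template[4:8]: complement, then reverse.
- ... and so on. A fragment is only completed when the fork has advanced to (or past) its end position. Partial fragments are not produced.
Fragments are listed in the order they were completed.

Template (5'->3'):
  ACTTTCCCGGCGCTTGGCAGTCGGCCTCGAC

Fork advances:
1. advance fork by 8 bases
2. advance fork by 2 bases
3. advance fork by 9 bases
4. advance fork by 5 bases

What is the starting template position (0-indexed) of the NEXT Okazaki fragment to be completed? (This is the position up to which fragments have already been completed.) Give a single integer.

Answer: 24

Derivation:
Step 1: advance 8 -> fork_pos = 0 + 8 = 8. Reached multiple(s) of 4: 4, 8 -> fragments 1-2 completed (2 total).
Step 2: advance 2 -> fork_pos = 8 + 2 = 10. Next multiple of 4 is 12 (not reached); still 2 fragment(s).
Step 3: advance 9 -> fork_pos = 10 + 9 = 19. Reached multiple(s) of 4: 12, 16 -> fragments 3-4 completed (4 total).
Step 4: advance 5 -> fork_pos = 19 + 5 = 24. Reached multiple(s) of 4: 20, 24 -> fragments 5-6 completed (6 total).
6 fragment(s) completed, covering template[0:24] (6 x 4 = 24). The next fragment, fragment 7, covers template[24:28], so it starts at position 24.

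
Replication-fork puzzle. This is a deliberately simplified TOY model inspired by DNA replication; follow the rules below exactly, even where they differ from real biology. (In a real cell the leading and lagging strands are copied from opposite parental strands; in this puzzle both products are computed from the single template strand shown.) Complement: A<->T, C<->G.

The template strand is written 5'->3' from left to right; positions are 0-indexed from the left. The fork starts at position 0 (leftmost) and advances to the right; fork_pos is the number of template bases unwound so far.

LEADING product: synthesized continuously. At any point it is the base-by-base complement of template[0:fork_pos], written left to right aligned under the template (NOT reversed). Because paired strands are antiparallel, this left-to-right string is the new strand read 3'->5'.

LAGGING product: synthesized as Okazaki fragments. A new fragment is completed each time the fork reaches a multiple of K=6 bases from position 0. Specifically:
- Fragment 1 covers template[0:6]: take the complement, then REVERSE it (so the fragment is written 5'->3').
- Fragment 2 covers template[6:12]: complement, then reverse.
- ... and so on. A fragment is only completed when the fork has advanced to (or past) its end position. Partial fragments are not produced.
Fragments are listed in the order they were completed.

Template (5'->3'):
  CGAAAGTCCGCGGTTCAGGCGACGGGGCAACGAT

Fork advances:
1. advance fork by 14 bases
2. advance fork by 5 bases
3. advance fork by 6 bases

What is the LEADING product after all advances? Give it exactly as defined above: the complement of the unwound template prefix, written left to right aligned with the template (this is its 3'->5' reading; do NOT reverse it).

Step 1: advance 14 -> fork_pos = 0 + 14 = 14.
Step 2: advance 5 -> fork_pos = 14 + 5 = 19.
Step 3: advance 6 -> fork_pos = 19 + 6 = 25.
Unwound prefix: template[0:25] = CGAAAGTCCGCGGTTCAGGCGACGG
Complement it base by base (A<->T, C<->G), keeping left-to-right order:
  [0:5] CGAAA -> GCTTT
  [5:10] GTCCG -> CAGGC
  [10:15] CGGTT -> GCCAA
  [15:20] CAGGC -> GTCCG
  [20:25] GACGG -> CTGCC
Concatenate: GCTTTCAGGCGCCAAGTCCGCTGCC (length 25; written aligned with the template, i.e. 3'->5').

Answer: GCTTTCAGGCGCCAAGTCCGCTGCC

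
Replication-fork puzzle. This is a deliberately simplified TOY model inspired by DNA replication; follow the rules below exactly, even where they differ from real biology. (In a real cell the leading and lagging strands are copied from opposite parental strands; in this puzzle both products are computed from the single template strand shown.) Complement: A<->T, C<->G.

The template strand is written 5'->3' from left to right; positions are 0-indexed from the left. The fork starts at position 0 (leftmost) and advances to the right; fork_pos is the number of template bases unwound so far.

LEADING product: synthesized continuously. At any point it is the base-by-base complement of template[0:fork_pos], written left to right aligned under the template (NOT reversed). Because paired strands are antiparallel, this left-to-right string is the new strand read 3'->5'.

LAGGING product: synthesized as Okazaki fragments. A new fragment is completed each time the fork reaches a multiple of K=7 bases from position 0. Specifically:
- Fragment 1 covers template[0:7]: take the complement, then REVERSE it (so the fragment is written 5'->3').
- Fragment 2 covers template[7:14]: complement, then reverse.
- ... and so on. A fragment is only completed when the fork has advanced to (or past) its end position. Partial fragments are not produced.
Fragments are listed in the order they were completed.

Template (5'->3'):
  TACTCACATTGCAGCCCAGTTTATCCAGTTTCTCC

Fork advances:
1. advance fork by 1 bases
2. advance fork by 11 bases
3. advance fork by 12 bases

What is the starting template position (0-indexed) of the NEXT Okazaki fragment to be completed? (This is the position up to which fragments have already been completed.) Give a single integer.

Answer: 21

Derivation:
Step 1: advance 1 -> fork_pos = 0 + 1 = 1. Next multiple of 7 is 7 (not reached); still 0 fragment(s).
Step 2: advance 11 -> fork_pos = 1 + 11 = 12. Reached multiple(s) of 7: 7 -> fragment 1 completed (1 total).
Step 3: advance 12 -> fork_pos = 12 + 12 = 24. Reached multiple(s) of 7: 14, 21 -> fragments 2-3 completed (3 total).
3 fragment(s) completed, covering template[0:21] (3 x 7 = 21). The next fragment, fragment 4, covers template[21:28], so it starts at position 21.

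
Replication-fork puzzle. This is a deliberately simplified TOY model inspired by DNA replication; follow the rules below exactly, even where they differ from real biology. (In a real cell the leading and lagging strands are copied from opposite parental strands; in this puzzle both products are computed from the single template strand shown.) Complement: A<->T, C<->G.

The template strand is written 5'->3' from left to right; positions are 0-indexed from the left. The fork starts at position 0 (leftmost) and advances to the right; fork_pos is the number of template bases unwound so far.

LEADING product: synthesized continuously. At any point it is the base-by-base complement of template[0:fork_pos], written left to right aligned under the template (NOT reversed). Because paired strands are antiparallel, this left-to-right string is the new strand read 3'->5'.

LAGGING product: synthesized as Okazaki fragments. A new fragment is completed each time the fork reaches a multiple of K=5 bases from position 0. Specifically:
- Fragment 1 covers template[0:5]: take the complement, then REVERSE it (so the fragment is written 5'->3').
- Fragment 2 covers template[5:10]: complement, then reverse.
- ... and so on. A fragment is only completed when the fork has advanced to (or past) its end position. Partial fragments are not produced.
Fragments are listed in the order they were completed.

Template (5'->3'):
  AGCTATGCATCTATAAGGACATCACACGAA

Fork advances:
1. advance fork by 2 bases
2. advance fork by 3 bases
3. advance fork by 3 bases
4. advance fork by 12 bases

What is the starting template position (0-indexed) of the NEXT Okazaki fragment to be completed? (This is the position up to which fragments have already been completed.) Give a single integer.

Answer: 20

Derivation:
Step 1: advance 2 -> fork_pos = 0 + 2 = 2. Next multiple of 5 is 5 (not reached); still 0 fragment(s).
Step 2: advance 3 -> fork_pos = 2 + 3 = 5. Reached multiple(s) of 5: 5 -> fragment 1 completed (1 total).
Step 3: advance 3 -> fork_pos = 5 + 3 = 8. Next multiple of 5 is 10 (not reached); still 1 fragment(s).
Step 4: advance 12 -> fork_pos = 8 + 12 = 20. Reached multiple(s) of 5: 10, 15, 20 -> fragments 2-4 completed (4 total).
4 fragment(s) completed, covering template[0:20] (4 x 5 = 20). The next fragment, fragment 5, covers template[20:25], so it starts at position 20.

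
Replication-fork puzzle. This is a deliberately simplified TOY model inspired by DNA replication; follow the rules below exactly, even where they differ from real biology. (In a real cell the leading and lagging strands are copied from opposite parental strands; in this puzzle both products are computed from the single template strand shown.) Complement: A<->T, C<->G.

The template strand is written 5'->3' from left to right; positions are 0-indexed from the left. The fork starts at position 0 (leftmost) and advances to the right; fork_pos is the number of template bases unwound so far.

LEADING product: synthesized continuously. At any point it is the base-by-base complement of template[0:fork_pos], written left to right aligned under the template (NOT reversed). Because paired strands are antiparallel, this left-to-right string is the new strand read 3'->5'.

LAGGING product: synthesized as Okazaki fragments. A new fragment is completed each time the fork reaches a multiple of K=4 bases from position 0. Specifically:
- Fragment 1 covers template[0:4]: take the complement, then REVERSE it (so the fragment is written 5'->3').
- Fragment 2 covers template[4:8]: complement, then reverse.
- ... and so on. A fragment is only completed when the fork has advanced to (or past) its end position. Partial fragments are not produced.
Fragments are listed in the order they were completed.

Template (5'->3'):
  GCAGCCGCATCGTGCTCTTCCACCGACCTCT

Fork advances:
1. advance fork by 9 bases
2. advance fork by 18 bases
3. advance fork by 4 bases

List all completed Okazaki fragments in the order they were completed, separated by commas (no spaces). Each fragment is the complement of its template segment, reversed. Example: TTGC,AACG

Answer: CTGC,GCGG,CGAT,AGCA,GAAG,GGTG,GGTC

Derivation:
Step 1: advance 9 -> fork_pos = 0 + 9 = 9. Reached multiple(s) of 4: 4, 8 -> fragments 1-2 completed (2 total).
Step 2: advance 18 -> fork_pos = 9 + 18 = 27. Reached multiple(s) of 4: 12, 16, 20, 24 -> fragments 3-6 completed (6 total).
Step 3: advance 4 -> fork_pos = 27 + 4 = 31. Reached multiple(s) of 4: 28 -> fragment 7 completed (7 total).
Final fork_pos = 31, so 7 fragment(s) are complete. Build each: template segment -> complement -> reverse.
Fragment 1: template[0:4] = GCAG -> complement CGTC -> reversed CTGC
Fragment 2: template[4:8] = CCGC -> complement GGCG -> reversed GCGG
Fragment 3: template[8:12] = ATCG -> complement TAGC -> reversed CGAT
Fragment 4: template[12:16] = TGCT -> complement ACGA -> reversed AGCA
Fragment 5: template[16:20] = CTTC -> complement GAAG -> reversed GAAG
Fragment 6: template[20:24] = CACC -> complement GTGG -> reversed GGTG
Fragment 7: template[24:28] = GACC -> complement CTGG -> reversed GGTC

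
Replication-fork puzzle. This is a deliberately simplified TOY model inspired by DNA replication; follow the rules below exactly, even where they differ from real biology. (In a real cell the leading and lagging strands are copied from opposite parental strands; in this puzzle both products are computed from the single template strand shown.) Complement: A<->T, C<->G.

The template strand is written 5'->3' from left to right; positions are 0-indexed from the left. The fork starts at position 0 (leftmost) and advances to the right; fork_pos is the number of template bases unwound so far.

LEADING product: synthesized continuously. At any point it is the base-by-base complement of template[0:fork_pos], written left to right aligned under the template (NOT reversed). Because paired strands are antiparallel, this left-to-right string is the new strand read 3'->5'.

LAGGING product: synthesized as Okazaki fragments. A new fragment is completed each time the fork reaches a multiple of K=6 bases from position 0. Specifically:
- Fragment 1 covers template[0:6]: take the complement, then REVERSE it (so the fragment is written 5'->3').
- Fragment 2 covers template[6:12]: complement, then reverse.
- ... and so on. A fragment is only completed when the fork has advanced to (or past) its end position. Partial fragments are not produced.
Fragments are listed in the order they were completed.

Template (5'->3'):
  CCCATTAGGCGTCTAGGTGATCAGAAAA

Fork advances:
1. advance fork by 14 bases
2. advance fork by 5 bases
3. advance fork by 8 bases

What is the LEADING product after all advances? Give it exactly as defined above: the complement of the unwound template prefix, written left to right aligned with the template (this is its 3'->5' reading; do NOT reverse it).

Step 1: advance 14 -> fork_pos = 0 + 14 = 14.
Step 2: advance 5 -> fork_pos = 14 + 5 = 19.
Step 3: advance 8 -> fork_pos = 19 + 8 = 27.
Unwound prefix: template[0:27] = CCCATTAGGCGTCTAGGTGATCAGAAA
Complement it base by base (A<->T, C<->G), keeping left-to-right order:
  [0:5] CCCAT -> GGGTA
  [5:10] TAGGC -> ATCCG
  [10:15] GTCTA -> CAGAT
  [15:20] GGTGA -> CCACT
  [20:25] TCAGA -> AGTCT
  [25:27] AA -> TT
Concatenate: GGGTAATCCGCAGATCCACTAGTCTTT (length 27; written aligned with the template, i.e. 3'->5').

Answer: GGGTAATCCGCAGATCCACTAGTCTTT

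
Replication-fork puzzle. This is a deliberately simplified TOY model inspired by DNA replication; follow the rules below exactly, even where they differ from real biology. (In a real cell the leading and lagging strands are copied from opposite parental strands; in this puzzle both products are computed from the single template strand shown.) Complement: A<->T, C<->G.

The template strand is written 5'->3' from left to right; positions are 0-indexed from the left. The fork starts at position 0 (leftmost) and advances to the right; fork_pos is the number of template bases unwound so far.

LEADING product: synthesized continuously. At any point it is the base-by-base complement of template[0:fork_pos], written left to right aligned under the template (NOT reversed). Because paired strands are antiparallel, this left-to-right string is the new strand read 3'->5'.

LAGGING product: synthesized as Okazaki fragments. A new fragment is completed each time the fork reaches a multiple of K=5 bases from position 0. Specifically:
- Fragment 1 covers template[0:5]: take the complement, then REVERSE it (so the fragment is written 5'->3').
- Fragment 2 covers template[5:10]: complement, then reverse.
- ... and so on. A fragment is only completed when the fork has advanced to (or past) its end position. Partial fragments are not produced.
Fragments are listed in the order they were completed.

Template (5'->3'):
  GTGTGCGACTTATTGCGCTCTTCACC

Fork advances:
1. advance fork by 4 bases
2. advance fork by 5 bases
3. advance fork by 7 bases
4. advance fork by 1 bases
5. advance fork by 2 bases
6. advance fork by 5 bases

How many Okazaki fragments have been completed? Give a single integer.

Answer: 4

Derivation:
Step 1: advance 4 -> fork_pos = 0 + 4 = 4. Next multiple of 5 is 5 (not reached); still 0 fragment(s).
Step 2: advance 5 -> fork_pos = 4 + 5 = 9. Reached multiple(s) of 5: 5 -> fragment 1 completed (1 total).
Step 3: advance 7 -> fork_pos = 9 + 7 = 16. Reached multiple(s) of 5: 10, 15 -> fragments 2-3 completed (3 total).
Step 4: advance 1 -> fork_pos = 16 + 1 = 17. Next multiple of 5 is 20 (not reached); still 3 fragment(s).
Step 5: advance 2 -> fork_pos = 17 + 2 = 19. Next multiple of 5 is 20 (not reached); still 3 fragment(s).
Step 6: advance 5 -> fork_pos = 19 + 5 = 24. Reached multiple(s) of 5: 20 -> fragment 4 completed (4 total).
Check: final fork_pos = 24; the multiples of 5 that are <= 24 are 5..20 -> 24 // 5 = 4 completed fragment(s).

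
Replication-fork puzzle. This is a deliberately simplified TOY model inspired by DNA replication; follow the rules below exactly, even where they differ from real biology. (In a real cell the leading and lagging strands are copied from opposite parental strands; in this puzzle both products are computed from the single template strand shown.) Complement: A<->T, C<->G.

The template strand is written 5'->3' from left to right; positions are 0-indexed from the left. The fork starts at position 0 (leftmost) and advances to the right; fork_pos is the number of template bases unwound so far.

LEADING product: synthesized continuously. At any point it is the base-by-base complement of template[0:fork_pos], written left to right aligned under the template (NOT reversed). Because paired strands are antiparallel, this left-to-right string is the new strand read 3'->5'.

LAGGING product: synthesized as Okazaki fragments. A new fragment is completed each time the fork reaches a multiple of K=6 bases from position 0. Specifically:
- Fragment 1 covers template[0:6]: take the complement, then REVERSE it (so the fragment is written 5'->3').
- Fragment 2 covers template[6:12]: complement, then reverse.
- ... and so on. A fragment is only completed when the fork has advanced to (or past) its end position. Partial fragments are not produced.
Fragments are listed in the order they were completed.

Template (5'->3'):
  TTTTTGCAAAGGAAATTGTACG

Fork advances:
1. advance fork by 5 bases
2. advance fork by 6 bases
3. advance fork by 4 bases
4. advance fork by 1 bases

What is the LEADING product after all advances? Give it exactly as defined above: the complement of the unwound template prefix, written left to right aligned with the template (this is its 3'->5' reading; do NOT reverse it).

Answer: AAAAACGTTTCCTTTA

Derivation:
Step 1: advance 5 -> fork_pos = 0 + 5 = 5.
Step 2: advance 6 -> fork_pos = 5 + 6 = 11.
Step 3: advance 4 -> fork_pos = 11 + 4 = 15.
Step 4: advance 1 -> fork_pos = 15 + 1 = 16.
Unwound prefix: template[0:16] = TTTTTGCAAAGGAAAT
Complement it base by base (A<->T, C<->G), keeping left-to-right order:
  [0:5] TTTTT -> AAAAA
  [5:10] GCAAA -> CGTTT
  [10:15] GGAAA -> CCTTT
  [15:16] T -> A
Concatenate: AAAAACGTTTCCTTTA (length 16; written aligned with the template, i.e. 3'->5').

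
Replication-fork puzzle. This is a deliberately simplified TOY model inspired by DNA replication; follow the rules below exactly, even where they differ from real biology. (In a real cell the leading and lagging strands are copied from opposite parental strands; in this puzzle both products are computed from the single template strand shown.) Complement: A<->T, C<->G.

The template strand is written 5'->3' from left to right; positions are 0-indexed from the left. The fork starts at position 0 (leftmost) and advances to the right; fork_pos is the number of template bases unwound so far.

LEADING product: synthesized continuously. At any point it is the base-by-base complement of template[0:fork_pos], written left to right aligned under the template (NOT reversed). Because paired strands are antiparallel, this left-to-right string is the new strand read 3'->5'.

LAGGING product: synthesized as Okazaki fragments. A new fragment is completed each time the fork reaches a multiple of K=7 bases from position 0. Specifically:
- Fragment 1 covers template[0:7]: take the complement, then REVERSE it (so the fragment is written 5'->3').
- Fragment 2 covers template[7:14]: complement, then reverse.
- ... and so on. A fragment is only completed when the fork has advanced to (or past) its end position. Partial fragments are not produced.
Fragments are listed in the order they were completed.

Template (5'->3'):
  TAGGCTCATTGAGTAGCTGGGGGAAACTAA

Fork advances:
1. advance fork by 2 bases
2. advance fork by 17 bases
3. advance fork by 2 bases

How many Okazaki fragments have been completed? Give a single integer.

Answer: 3

Derivation:
Step 1: advance 2 -> fork_pos = 0 + 2 = 2. Next multiple of 7 is 7 (not reached); still 0 fragment(s).
Step 2: advance 17 -> fork_pos = 2 + 17 = 19. Reached multiple(s) of 7: 7, 14 -> fragments 1-2 completed (2 total).
Step 3: advance 2 -> fork_pos = 19 + 2 = 21. Reached multiple(s) of 7: 21 -> fragment 3 completed (3 total).
Check: final fork_pos = 21; the multiples of 7 that are <= 21 are 7..21 -> 21 // 7 = 3 completed fragment(s).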